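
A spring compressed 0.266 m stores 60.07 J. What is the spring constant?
PE = ½kx² → k = 2PE/x² = 2×60.07/0.266² = 1698.0 N/m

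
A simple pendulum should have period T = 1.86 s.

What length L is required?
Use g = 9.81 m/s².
T = 2π√(L/g) → L = g(T/2π)² = 9.81×(1.86/2π)² = 0.8597 m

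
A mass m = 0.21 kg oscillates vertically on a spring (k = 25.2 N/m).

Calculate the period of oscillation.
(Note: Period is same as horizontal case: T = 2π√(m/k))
T = 2π√(m/k) = 2π√(0.21/25.2) = 0.5736 s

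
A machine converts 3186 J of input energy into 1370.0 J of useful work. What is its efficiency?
η = W_out/W_in = 1370.0/3186 = 0.43 = 43.0%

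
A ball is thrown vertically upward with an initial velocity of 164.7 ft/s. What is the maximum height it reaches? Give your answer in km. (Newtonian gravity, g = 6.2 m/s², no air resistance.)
h_max = v₀²/(2g) (with unit conversion) = 0.2032 km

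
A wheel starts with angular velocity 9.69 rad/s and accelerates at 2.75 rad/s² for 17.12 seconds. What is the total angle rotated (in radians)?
θ = ω₀t + ½αt² = 9.69×17.12 + ½×2.75×17.12² = 568.9 rad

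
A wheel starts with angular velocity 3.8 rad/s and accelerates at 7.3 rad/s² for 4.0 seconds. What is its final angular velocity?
ω = ω₀ + αt = 3.8 + 7.3 × 4.0 = 33.0 rad/s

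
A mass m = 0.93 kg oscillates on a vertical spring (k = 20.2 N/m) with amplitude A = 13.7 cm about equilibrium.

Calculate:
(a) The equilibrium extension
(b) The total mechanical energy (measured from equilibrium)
x_eq = mg/k = 0.93×9.81/20.2 = 0.4516 m = 45.16 cm
E = ½kA² = ½×20.2×(0.137)² = 0.1896 J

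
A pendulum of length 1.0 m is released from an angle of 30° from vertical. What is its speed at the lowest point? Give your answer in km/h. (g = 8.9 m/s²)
h = L(1 − cosθ) = 1.0×(1 − cos30°) = 0.134 m
v = √(2gh) = √(2×8.9×0.134) = 1.544 m/s = 5.559 km/h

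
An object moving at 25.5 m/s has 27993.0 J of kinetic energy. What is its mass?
KE = ½mv² → m = 2KE/v² = 2×27993.0/25.5² = 86.1 kg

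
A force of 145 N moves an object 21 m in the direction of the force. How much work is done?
W = Fd = 145×21 = 3045.0 J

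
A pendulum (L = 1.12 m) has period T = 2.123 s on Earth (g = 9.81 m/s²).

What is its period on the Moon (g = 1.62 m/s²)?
T = 2π√(L/g), so T_moon/T_earth = √(g_earth/g_moon)
T_moon = 2π√(1.12/1.62) = 5.224 s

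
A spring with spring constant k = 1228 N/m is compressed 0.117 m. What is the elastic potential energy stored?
PE = ½kx² = ½×1228×0.117² = 8.405 J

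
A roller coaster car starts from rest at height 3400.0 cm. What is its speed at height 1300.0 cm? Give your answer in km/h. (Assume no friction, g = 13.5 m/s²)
mgh₁ = ½mv₂² + mgh₂ → v₂ = √(2g(h₁−h₂)) = √(2×13.5×(34−13)) = 23.81 m/s = 85.72 km/h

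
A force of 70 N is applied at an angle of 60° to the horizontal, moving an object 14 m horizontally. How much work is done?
W = Fd cosθ = 70×14×cos(60°) = 490.0 J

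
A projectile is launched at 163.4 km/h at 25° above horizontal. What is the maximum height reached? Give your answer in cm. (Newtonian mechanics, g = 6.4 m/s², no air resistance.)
H = v₀²sin²(θ)/(2g) (with unit conversion) = 2875.0 cm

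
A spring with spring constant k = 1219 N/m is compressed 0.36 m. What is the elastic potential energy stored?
PE = ½kx² = ½×1219×0.36² = 78.99 J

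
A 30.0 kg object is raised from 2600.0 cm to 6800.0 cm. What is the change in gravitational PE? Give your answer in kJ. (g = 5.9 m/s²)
ΔPE = mg(h₂ − h₁) = 30 kg × 5.9 m/s² × (68 − 26) m = 7434 J = 7.434 kJ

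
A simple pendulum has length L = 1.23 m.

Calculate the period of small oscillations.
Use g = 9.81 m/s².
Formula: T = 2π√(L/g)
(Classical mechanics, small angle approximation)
T = 2π√(L/g) = 2π√(1.23/9.81) = 2.225 s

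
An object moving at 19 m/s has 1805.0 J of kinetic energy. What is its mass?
KE = ½mv² → m = 2KE/v² = 2×1805.0/19² = 10.0 kg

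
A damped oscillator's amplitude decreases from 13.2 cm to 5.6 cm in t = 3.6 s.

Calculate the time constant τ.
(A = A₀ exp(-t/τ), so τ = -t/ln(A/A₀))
A/A₀ = 5.6/13.2 = 0.4242; ln(A/A₀) = -0.8575
τ = −t/ln(A/A₀) = −3.6/-0.8575 = 4.198 s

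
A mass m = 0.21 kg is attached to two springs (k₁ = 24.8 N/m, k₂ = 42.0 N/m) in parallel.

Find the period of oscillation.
k_eq = k₁+k₂ = 66.8 N/m
T = 2π√(m/k_eq) = 2π√(0.21/66.8) = 0.3523 s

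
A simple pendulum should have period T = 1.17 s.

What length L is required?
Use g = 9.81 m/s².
T = 2π√(L/g) → L = g(T/2π)² = 9.81×(1.17/2π)² = 0.3402 m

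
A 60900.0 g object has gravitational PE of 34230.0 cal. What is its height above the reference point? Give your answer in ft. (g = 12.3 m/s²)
PE = mgh → h = PE/(mg) = 1.432e+05 J / (60.9 kg × 12.3 m/s²) = 191.2 m = 627.3 ft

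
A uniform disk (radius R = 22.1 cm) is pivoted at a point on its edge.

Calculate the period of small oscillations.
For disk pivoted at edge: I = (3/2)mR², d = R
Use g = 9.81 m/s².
I/m = (3/2)R² = 0.07326 m²; d = R = 0.221 m
T = 2π√((3/2)R²/(gR)) = 2π√(3R/(2g)) = 1.155 s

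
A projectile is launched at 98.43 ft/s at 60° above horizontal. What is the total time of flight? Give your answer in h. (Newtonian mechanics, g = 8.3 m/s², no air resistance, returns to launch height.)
T = 2v₀sin(θ)/g (with unit conversion) = 0.001739 h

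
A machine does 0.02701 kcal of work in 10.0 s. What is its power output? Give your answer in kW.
P = W/t = 113 J / 10 s = 11.3 W = 0.0113 kW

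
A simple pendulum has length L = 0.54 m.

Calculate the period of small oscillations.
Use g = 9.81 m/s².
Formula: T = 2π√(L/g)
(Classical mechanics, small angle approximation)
T = 2π√(L/g) = 2π√(0.54/9.81) = 1.474 s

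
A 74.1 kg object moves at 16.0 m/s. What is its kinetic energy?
KE = ½mv² = ½×74.1×16.0² = 9484.8 J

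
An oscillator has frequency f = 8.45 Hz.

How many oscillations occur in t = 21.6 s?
n = f×t = 8.45×21.6 = 182.5 oscillations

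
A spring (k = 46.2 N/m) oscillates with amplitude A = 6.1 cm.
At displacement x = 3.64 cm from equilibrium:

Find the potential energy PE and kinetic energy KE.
E_total = ½kA² = ½×46.2×(0.061)² = 0.08596 J
PE = ½kx² = ½×46.2×(0.0364)² = 0.03061 J
KE = E_total − PE = 0.05535 J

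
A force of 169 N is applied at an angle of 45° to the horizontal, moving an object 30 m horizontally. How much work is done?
W = Fd cosθ = 169×30×cos(45°) = 3585.0 J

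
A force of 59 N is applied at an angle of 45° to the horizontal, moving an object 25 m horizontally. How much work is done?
W = Fd cosθ = 59×25×cos(45°) = 1043.0 J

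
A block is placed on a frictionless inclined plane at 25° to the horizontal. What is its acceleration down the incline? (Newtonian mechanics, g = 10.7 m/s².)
a = g sin(θ) = 10.7 × sin(25°) = 10.7 × 0.4226 = 4.52 m/s²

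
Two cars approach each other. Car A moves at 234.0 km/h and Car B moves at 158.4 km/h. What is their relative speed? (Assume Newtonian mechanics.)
v_rel = v_A + v_B = 234.0 + 158.4 = 392.4 km/h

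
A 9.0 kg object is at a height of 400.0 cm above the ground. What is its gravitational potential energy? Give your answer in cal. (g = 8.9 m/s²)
PE = mgh = 9 kg × 8.9 m/s² × 4 m = 320.4 J = 76.58 cal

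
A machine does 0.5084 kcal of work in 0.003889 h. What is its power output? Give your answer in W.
P = W/t = 2127 J / 14 s = 151.9 W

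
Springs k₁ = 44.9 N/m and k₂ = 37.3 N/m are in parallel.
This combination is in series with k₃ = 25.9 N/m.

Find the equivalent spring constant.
k₁₂ = k₁ + k₂ = 82.2 N/m (parallel)
1/k_eq = 1/k₁₂ + 1/k₃ → k_eq = 19.69 N/m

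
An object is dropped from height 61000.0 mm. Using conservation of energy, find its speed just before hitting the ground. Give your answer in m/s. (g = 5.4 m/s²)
mgh = ½mv² → v = √(2gh) = √(2×5.4×61) = 25.67 m/s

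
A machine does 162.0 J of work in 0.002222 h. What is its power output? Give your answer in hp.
P = W/t = 162 J / 7.999 s = 20.25 W = 0.02716 hp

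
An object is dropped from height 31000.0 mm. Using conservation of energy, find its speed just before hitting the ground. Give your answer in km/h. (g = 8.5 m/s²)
mgh = ½mv² → v = √(2gh) = √(2×8.5×31) = 22.96 m/s = 82.64 km/h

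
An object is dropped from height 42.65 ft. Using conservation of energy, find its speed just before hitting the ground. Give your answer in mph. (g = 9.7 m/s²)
mgh = ½mv² → v = √(2gh) = √(2×9.7×13) = 15.88 m/s = 35.52 mph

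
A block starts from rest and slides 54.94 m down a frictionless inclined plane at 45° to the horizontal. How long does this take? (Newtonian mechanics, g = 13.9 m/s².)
a = g sin(θ) = 13.9 × sin(45°) = 9.83 m/s²
t = √(2d/a) = √(2 × 54.94 / 9.83) = 3.34 s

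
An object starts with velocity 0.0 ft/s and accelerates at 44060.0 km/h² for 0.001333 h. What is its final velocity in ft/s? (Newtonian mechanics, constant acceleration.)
v = v₀ + at (with unit conversion) = 53.53 ft/s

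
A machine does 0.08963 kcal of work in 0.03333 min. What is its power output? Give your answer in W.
P = W/t = 375 J / 2 s = 187.5 W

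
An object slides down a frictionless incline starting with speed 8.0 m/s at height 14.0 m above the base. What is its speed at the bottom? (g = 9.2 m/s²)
½mv₀² + mgh = ½mv² → v = √(v₀² + 2gh) = √(8² + 2×9.2×14) = 17.93 m/s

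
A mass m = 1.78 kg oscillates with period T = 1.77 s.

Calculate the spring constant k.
T = 2π√(m/k) → k = m(2π/T)² = 1.78×(2π/1.77)² = 22.43 N/m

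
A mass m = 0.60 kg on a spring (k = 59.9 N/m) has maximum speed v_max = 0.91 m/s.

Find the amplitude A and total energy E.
½mv²_max = ½kA² → A = v_max√(m/k) = 0.91×√(0.6/59.9) = 0.09108 m = 9.108 cm
E = ½mv²_max = ½×0.6×0.91² = 0.2484 J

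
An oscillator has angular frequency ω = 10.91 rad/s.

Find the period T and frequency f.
T = 2π/ω = 2π/10.91 = 0.5759 s; f = ω/2π = 1.736 Hz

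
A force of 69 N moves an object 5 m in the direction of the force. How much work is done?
W = Fd = 69×5 = 345.0 J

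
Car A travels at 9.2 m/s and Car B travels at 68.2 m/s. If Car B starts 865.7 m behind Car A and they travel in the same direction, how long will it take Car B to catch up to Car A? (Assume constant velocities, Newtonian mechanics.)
Relative speed: v_rel = 68.2 - 9.2 = 59 m/s
Time to catch: t = d₀/v_rel = 865.7/59 = 14.67 s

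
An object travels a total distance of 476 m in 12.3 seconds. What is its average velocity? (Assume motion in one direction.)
v_avg = Δd / Δt = 476 / 12.3 = 38.7 m/s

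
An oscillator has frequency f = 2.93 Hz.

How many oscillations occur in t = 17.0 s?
n = f×t = 2.93×17.0 = 49.81 oscillations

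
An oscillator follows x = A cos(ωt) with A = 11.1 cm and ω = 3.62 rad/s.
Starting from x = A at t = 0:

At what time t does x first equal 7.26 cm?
cos(ωt) = x/A = 7.26/11.1 = 0.6541
ωt = arccos(0.6541) = 0.8579 rad
t = 0.8579/3.62 = 0.237 s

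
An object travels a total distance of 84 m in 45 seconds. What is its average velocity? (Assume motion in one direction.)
v_avg = Δd / Δt = 84 / 45 = 1.87 m/s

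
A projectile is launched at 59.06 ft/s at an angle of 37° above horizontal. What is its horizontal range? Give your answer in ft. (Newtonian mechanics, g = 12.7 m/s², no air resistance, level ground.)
R = v₀² sin(2θ) / g (with unit conversion) = 80.47 ft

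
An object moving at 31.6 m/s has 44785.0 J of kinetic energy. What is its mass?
KE = ½mv² → m = 2KE/v² = 2×44785.0/31.6² = 89.7 kg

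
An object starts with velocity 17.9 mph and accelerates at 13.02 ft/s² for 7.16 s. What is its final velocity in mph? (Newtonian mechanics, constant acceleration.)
v = v₀ + at (with unit conversion) = 81.46 mph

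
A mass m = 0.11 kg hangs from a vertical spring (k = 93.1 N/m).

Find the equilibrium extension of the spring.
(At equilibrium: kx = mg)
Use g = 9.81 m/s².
x_eq = mg/k = 0.11×9.81/93.1 = 0.01159 m = 1.159 cm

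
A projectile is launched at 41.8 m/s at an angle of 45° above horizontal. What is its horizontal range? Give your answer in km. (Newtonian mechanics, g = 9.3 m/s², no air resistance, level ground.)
R = v₀² sin(2θ) / g (with unit conversion) = 0.1879 km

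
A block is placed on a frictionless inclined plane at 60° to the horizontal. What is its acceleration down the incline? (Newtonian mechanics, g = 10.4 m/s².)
a = g sin(θ) = 10.4 × sin(60°) = 10.4 × 0.866 = 9.01 m/s²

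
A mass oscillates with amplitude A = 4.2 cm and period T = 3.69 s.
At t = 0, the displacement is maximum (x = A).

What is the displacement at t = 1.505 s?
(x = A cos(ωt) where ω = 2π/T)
ω = 2π/T = 2π/3.69 = 1.703 rad/s
x = A cos(ωt) = 4.2×cos(1.703×1.505) = -3.516 cm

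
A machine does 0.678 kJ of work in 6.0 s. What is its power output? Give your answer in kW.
P = W/t = 678 J / 6 s = 113 W = 0.113 kW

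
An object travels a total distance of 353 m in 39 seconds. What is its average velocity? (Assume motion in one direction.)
v_avg = Δd / Δt = 353 / 39 = 9.05 m/s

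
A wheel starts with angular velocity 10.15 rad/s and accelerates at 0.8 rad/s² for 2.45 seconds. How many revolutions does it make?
θ = ω₀t + ½αt² = 10.15×2.45 + ½×0.8×2.45² = 27.27 rad
Revolutions = θ/(2π) = 27.27/(2π) = 4.34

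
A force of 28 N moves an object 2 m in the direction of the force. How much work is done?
W = Fd = 28×2 = 56.0 J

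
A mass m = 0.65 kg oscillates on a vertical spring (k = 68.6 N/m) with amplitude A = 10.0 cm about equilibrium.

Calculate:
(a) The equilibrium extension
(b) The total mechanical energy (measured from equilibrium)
x_eq = mg/k = 0.65×9.81/68.6 = 0.09295 m = 9.295 cm
E = ½kA² = ½×68.6×(0.1)² = 0.343 J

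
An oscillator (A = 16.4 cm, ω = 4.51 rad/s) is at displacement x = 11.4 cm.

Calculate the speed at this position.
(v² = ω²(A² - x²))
v = ω√(A² − x²) = 4.51×√(0.164² − 0.114²) = 0.5317 m/s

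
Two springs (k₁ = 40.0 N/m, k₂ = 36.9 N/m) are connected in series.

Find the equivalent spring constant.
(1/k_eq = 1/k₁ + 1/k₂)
1/k_eq = 1/40.0 + 1/36.9 = 0.0521; k_eq = 19.19 N/m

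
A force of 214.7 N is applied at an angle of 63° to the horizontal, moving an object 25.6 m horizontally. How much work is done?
W = Fd cosθ = 214.7×25.6×cos(63°) = 2495.3 J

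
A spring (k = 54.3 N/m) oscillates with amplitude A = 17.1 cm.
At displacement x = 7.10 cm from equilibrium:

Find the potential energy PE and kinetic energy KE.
E_total = ½kA² = ½×54.3×(0.171)² = 0.7939 J
PE = ½kx² = ½×54.3×(0.071)² = 0.1369 J
KE = E_total − PE = 0.657 J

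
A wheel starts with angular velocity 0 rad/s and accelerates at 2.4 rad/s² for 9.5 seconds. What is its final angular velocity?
ω = ω₀ + αt = 0 + 2.4 × 9.5 = 22.8 rad/s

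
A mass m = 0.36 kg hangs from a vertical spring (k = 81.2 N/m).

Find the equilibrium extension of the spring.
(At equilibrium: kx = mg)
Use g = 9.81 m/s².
x_eq = mg/k = 0.36×9.81/81.2 = 0.04349 m = 4.349 cm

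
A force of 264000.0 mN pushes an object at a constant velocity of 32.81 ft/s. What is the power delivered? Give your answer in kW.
P = Fv = 264 N × 10 m/s = 2640 W = 2.64 kW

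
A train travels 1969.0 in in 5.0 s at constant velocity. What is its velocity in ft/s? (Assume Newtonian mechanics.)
v = d/t (with unit conversion) = 32.82 ft/s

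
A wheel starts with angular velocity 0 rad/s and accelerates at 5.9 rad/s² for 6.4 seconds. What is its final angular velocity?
ω = ω₀ + αt = 0 + 5.9 × 6.4 = 37.76 rad/s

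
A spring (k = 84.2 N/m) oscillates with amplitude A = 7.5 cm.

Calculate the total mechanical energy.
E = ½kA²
E = ½kA² = ½×84.2×(0.075)² = 0.2368 J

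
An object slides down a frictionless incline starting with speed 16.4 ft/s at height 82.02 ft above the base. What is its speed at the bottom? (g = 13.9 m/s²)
½mv₀² + mgh = ½mv² → v = √(v₀² + 2gh) = √(4.999² + 2×13.9×25) = 26.83 m/s = 88.03 ft/s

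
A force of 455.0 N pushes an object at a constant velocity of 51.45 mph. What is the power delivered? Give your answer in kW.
P = Fv = 455 N × 23 m/s = 1.047e+04 W = 10.47 kW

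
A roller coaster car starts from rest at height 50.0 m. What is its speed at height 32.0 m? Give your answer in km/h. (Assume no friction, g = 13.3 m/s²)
mgh₁ = ½mv₂² + mgh₂ → v₂ = √(2g(h₁−h₂)) = √(2×13.3×(50−32)) = 21.88 m/s = 78.77 km/h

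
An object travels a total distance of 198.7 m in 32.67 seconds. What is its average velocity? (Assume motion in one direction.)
v_avg = Δd / Δt = 198.7 / 32.67 = 6.08 m/s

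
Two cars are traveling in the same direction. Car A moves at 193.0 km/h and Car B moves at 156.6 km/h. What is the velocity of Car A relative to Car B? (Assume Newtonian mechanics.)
v_rel = v_A - v_B = 193.0 - 156.6 = 36.4 km/h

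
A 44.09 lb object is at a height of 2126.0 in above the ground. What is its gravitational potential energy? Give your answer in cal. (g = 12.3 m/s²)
PE = mgh = 20 kg × 12.3 m/s² × 54 m = 1.328e+04 J = 3175.0 cal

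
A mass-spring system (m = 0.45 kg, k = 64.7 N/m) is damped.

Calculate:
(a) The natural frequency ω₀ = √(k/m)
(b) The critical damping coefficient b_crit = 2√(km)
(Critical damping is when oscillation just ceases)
ω₀ = √(k/m) = √(64.7/0.45) = 11.99 rad/s
b_crit = 2√(km) = 2√(64.7×0.45) = 10.79 kg/s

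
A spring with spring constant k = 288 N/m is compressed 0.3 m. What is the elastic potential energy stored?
PE = ½kx² = ½×288×0.3² = 12.96 J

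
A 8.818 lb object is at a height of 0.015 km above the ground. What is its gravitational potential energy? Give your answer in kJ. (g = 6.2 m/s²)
PE = mgh = 4 kg × 6.2 m/s² × 15 m = 372 J = 0.372 kJ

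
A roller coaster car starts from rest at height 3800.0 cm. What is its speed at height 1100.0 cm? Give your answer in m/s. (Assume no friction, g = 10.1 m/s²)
mgh₁ = ½mv₂² + mgh₂ → v₂ = √(2g(h₁−h₂)) = √(2×10.1×(38−11)) = 23.35 m/s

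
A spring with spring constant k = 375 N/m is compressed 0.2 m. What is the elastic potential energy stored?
PE = ½kx² = ½×375×0.2² = 7.5 J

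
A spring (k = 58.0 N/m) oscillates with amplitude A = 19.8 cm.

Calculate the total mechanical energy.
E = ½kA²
E = ½kA² = ½×58.0×(0.198)² = 1.137 J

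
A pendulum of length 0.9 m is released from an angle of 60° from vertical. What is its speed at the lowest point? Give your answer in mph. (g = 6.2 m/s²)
h = L(1 − cosθ) = 0.9×(1 − cos60°) = 0.45 m
v = √(2gh) = √(2×6.2×0.45) = 2.362 m/s = 5.284 mph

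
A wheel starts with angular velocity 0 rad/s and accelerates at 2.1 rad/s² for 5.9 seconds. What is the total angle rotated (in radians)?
θ = ω₀t + ½αt² = 0×5.9 + ½×2.1×5.9² = 36.55 rad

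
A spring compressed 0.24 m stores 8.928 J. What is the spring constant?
PE = ½kx² → k = 2PE/x² = 2×8.928/0.24² = 310.0 N/m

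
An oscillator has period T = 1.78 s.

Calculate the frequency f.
f = 1/T = 1/1.78 = 0.5618 Hz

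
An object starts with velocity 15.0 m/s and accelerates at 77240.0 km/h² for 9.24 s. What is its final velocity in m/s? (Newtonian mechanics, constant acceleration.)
v = v₀ + at (with unit conversion) = 70.07 m/s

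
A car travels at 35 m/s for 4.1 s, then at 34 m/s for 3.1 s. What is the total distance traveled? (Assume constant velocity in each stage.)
d₁ = v₁t₁ = 35 × 4.1 = 143.5 m
d₂ = v₂t₂ = 34 × 3.1 = 105.4 m
d_total = 143.5 + 105.4 = 248.9 m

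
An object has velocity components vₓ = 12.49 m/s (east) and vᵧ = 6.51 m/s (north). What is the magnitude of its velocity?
|v| = √(vₓ² + vᵧ²) = √(12.49² + 6.51²) = √(198.38) = 14.08 m/s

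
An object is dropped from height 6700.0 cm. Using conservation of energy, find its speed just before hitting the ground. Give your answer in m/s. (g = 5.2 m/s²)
mgh = ½mv² → v = √(2gh) = √(2×5.2×67) = 26.4 m/s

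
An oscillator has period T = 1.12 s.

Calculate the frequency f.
f = 1/T = 1/1.12 = 0.8929 Hz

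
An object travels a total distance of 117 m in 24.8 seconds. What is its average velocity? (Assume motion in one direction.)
v_avg = Δd / Δt = 117 / 24.8 = 4.72 m/s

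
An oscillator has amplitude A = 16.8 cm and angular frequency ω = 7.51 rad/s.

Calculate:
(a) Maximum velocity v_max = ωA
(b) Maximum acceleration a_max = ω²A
v_max = ωA = 7.51×0.168 = 1.262 m/s
a_max = ω²A = 7.51²×0.168 = 9.475 m/s²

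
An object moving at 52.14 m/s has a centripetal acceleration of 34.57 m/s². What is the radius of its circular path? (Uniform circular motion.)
r = v²/a_c = 52.14²/34.57 = 78.64 m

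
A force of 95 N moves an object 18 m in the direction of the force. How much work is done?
W = Fd = 95×18 = 1710.0 J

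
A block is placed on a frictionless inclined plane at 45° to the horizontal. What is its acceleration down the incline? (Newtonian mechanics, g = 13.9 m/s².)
a = g sin(θ) = 13.9 × sin(45°) = 13.9 × 0.7071 = 9.83 m/s²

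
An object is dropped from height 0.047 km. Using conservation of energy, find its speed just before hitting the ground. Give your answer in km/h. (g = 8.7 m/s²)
mgh = ½mv² → v = √(2gh) = √(2×8.7×47) = 28.6 m/s = 102.9 km/h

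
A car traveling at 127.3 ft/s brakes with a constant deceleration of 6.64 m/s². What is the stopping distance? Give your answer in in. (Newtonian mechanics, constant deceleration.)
d = v₀² / (2a) (with unit conversion) = 4463.0 in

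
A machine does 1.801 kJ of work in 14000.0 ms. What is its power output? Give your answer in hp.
P = W/t = 1801 J / 14 s = 128.6 W = 0.1725 hp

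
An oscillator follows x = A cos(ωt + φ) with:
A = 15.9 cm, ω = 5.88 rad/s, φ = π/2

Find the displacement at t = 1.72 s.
x = A cos(ωt + φ) = 15.9×cos(5.88×1.72 + π/2) = 10.11 cm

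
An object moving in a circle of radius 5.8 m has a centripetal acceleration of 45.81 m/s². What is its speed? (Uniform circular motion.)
v = √(a_c × r) = √(45.81 × 5.8) = 16.3 m/s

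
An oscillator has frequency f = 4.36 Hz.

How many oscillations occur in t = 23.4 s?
n = f×t = 4.36×23.4 = 102 oscillations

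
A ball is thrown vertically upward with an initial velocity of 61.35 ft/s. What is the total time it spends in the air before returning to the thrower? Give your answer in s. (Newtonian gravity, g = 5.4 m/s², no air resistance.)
t_total = 2v₀/g (with unit conversion) = 6.926 s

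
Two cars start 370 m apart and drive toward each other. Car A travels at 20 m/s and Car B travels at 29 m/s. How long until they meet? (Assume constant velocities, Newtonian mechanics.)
Combined speed: v_combined = 20 + 29 = 49 m/s
Time to meet: t = d/49 = 370/49 = 7.55 s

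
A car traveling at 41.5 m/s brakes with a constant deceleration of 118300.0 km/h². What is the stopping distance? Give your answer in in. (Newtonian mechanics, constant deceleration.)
d = v₀² / (2a) (with unit conversion) = 3714.0 in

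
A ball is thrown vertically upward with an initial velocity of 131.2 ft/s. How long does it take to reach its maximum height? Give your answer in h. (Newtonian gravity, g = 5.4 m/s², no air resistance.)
t_up = v₀/g (with unit conversion) = 0.002057 h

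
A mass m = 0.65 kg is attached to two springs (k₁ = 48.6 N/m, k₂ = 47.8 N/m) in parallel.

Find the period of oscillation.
k_eq = k₁+k₂ = 96.4 N/m
T = 2π√(m/k_eq) = 2π√(0.65/96.4) = 0.5159 s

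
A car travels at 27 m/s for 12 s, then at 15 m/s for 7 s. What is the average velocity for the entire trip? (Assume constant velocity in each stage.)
d₁ = v₁t₁ = 27 × 12 = 324 m
d₂ = v₂t₂ = 15 × 7 = 105 m
d_total = 429 m, t_total = 19 s
v_avg = d_total/t_total = 429/19 = 22.58 m/s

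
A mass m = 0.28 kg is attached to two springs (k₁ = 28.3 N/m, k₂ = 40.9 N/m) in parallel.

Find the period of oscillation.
k_eq = k₁+k₂ = 69.2 N/m
T = 2π√(m/k_eq) = 2π√(0.28/69.2) = 0.3997 s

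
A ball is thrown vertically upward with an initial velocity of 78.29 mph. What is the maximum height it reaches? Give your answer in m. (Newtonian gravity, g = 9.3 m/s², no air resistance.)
h_max = v₀²/(2g) (with unit conversion) = 65.86 m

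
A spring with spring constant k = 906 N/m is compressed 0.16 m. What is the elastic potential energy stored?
PE = ½kx² = ½×906×0.16² = 11.6 J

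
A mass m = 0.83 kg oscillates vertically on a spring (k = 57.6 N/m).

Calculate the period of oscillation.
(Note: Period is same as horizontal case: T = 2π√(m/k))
T = 2π√(m/k) = 2π√(0.83/57.6) = 0.7542 s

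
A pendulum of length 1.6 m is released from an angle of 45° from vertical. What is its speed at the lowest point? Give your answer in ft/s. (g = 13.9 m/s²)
h = L(1 − cosθ) = 1.6×(1 − cos45°) = 0.4686 m
v = √(2gh) = √(2×13.9×0.4686) = 3.609 m/s = 11.84 ft/s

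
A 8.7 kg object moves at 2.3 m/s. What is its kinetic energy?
KE = ½mv² = ½×8.7×2.3² = 23.0115 J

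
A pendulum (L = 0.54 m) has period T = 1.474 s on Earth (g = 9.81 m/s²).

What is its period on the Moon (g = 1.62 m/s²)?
T = 2π√(L/g), so T_moon/T_earth = √(g_earth/g_moon)
T_moon = 2π√(0.54/1.62) = 3.628 s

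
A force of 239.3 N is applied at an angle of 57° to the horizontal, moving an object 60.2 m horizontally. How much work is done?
W = Fd cosθ = 239.3×60.2×cos(57°) = 7846.0 J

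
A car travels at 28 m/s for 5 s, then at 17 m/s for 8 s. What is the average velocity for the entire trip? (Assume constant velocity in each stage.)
d₁ = v₁t₁ = 28 × 5 = 140 m
d₂ = v₂t₂ = 17 × 8 = 136 m
d_total = 276 m, t_total = 13 s
v_avg = d_total/t_total = 276/13 = 21.23 m/s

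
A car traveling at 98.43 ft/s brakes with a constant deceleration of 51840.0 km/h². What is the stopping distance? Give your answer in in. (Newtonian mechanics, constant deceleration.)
d = v₀² / (2a) (with unit conversion) = 4430.0 in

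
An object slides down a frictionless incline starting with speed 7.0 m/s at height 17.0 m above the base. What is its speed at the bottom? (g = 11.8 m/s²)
½mv₀² + mgh = ½mv² → v = √(v₀² + 2gh) = √(7² + 2×11.8×17) = 21.22 m/s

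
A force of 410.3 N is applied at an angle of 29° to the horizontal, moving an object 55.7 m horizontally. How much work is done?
W = Fd cosθ = 410.3×55.7×cos(29°) = 19988.0 J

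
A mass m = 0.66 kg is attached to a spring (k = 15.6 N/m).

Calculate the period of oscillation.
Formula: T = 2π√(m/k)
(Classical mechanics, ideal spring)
T = 2π√(m/k) = 2π√(0.66/15.6) = 1.292 s; f = 1/T = 0.7738 Hz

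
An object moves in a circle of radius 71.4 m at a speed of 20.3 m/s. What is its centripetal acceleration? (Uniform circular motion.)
a_c = v²/r = 20.3²/71.4 = 412.09/71.4 = 5.77 m/s²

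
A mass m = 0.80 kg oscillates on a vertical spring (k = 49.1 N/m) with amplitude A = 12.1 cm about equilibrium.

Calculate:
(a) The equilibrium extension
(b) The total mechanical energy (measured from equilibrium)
x_eq = mg/k = 0.8×9.81/49.1 = 0.1598 m = 15.98 cm
E = ½kA² = ½×49.1×(0.121)² = 0.3594 J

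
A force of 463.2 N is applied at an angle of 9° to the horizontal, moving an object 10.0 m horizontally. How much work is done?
W = Fd cosθ = 463.2×10.0×cos(9°) = 4575.0 J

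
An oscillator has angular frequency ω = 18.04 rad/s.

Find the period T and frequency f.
T = 2π/ω = 2π/18.04 = 0.3483 s; f = ω/2π = 2.871 Hz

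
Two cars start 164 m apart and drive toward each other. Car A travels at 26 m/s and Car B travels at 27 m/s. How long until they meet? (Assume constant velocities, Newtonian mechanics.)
Combined speed: v_combined = 26 + 27 = 53 m/s
Time to meet: t = d/53 = 164/53 = 3.09 s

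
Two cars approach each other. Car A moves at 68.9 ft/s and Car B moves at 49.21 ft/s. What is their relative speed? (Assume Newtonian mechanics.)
v_rel = v_A + v_B = 68.9 + 49.21 = 118.1 ft/s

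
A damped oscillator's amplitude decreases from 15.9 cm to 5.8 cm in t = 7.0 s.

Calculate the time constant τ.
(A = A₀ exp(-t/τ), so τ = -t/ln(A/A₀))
A/A₀ = 5.8/15.9 = 0.3648; ln(A/A₀) = -1.008
τ = −t/ln(A/A₀) = −7.0/-1.008 = 6.941 s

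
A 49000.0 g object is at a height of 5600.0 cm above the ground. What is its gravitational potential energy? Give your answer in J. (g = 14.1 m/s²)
PE = mgh = 49 kg × 14.1 m/s² × 56 m = 3.869e+04 J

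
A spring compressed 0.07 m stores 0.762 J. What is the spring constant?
PE = ½kx² → k = 2PE/x² = 2×0.762/0.07² = 311.0 N/m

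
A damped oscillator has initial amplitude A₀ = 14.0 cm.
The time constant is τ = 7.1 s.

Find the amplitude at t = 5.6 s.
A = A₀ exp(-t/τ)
A = A₀ exp(−t/τ) = 14.0×exp(−5.6/7.1) = 6.362 cm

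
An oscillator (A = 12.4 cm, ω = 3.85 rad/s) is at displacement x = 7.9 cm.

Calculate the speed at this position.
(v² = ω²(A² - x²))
v = ω√(A² − x²) = 3.85×√(0.124² − 0.079²) = 0.368 m/s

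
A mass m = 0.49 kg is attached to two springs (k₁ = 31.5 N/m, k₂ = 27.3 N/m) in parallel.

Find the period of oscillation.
k_eq = k₁+k₂ = 58.8 N/m
T = 2π√(m/k_eq) = 2π√(0.49/58.8) = 0.5736 s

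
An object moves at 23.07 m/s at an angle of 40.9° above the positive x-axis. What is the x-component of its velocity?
vₓ = v cos(θ) = 23.07 × cos(40.9°) = 17.44 m/s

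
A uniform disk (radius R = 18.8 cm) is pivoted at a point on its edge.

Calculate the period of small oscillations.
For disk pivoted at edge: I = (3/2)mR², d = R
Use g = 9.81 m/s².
I/m = (3/2)R² = 0.05302 m²; d = R = 0.188 m
T = 2π√((3/2)R²/(gR)) = 2π√(3R/(2g)) = 1.065 s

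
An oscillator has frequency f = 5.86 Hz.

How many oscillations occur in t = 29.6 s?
n = f×t = 5.86×29.6 = 173.5 oscillations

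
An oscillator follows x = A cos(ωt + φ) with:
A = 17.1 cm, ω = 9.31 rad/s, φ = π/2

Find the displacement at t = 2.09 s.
x = A cos(ωt + φ) = 17.1×cos(9.31×2.09 + π/2) = -9.773 cm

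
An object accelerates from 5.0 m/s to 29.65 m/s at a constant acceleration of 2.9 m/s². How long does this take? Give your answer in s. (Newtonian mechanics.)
t = (v - v₀)/a = 8.5 s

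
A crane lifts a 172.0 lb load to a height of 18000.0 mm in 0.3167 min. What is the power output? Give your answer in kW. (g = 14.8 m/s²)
W = mgh = 78.02×14.8×18 = 2.078e+04 J
P = W/t = 2.078e+04/19 = 1094 W = 1.094 kW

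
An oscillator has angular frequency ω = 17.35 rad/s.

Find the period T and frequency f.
T = 2π/ω = 2π/17.35 = 0.3621 s; f = ω/2π = 2.761 Hz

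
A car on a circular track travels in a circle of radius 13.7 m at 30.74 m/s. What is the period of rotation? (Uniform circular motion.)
T = 2πr/v = 2π×13.7/30.74 = 2.8 s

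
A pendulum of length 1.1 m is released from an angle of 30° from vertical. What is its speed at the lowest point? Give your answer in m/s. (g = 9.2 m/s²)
h = L(1 − cosθ) = 1.1×(1 − cos30°) = 0.1474 m
v = √(2gh) = √(2×9.2×0.1474) = 1.647 m/s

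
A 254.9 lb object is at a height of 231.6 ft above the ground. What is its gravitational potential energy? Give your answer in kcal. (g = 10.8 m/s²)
PE = mgh = 115.6 kg × 10.8 m/s² × 70.59 m = 8.815e+04 J = 21.07 kcal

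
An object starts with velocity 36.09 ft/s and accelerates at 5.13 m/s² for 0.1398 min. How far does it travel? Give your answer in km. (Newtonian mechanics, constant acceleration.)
d = v₀t + ½at² (with unit conversion) = 0.2727 km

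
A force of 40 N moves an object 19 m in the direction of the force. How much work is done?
W = Fd = 40×19 = 760.0 J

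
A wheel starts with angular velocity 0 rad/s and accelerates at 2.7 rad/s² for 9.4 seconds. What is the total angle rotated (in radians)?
θ = ω₀t + ½αt² = 0×9.4 + ½×2.7×9.4² = 119.29 rad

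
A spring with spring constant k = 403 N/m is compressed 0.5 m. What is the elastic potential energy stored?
PE = ½kx² = ½×403×0.5² = 50.38 J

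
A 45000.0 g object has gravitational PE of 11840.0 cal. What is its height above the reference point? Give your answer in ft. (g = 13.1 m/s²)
PE = mgh → h = PE/(mg) = 4.954e+04 J / (45 kg × 13.1 m/s²) = 84.03 m = 275.7 ft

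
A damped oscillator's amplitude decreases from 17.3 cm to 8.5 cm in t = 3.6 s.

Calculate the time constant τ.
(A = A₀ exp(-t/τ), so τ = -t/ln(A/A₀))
A/A₀ = 8.5/17.3 = 0.4913; ln(A/A₀) = -0.7106
τ = −t/ln(A/A₀) = −3.6/-0.7106 = 5.066 s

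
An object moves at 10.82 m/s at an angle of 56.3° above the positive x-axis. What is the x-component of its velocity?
vₓ = v cos(θ) = 10.82 × cos(56.3°) = 6.0 m/s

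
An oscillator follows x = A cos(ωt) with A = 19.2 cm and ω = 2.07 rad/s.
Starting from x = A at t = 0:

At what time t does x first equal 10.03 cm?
cos(ωt) = x/A = 10.03/19.2 = 0.5224
ωt = arccos(0.5224) = 1.021 rad
t = 1.021/2.07 = 0.4933 s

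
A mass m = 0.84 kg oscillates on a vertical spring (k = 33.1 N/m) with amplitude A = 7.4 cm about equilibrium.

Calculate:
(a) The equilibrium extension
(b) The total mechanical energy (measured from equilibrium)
x_eq = mg/k = 0.84×9.81/33.1 = 0.249 m = 24.9 cm
E = ½kA² = ½×33.1×(0.074)² = 0.09063 J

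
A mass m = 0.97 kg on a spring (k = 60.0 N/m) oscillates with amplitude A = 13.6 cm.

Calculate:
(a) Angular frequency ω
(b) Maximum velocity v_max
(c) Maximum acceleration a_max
ω = √(k/m) = √(60.0/0.97) = 7.865 rad/s
v_max = ωA = 7.865×0.136 = 1.07 m/s
a_max = ω²A = 7.865²×0.136 = 8.412 m/s²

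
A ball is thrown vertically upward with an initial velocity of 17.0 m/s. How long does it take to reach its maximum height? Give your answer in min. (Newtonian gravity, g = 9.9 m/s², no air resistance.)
t_up = v₀/g (with unit conversion) = 0.02862 min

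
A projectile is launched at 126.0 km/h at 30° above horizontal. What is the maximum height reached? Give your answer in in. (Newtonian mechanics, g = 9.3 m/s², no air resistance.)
H = v₀²sin²(θ)/(2g) (with unit conversion) = 648.2 in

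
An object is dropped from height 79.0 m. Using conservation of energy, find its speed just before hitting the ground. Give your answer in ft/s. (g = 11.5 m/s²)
mgh = ½mv² → v = √(2gh) = √(2×11.5×79) = 42.63 m/s = 139.9 ft/s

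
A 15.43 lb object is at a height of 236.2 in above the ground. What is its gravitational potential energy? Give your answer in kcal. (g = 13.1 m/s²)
PE = mgh = 6.999 kg × 13.1 m/s² × 5.999 m = 550.1 J = 0.1315 kcal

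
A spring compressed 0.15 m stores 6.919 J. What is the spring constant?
PE = ½kx² → k = 2PE/x² = 2×6.919/0.15² = 615.0 N/m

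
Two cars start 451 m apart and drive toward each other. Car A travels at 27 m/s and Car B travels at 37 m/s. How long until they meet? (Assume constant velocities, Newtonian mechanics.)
Combined speed: v_combined = 27 + 37 = 64 m/s
Time to meet: t = d/64 = 451/64 = 7.05 s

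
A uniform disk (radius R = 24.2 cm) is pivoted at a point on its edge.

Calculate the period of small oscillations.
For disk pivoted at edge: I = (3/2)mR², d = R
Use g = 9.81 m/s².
I/m = (3/2)R² = 0.08785 m²; d = R = 0.242 m
T = 2π√((3/2)R²/(gR)) = 2π√(3R/(2g)) = 1.209 s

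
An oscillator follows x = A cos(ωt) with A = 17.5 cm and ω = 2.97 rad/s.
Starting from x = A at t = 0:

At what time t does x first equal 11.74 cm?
cos(ωt) = x/A = 11.74/17.5 = 0.6709
ωt = arccos(0.6709) = 0.8354 rad
t = 0.8354/2.97 = 0.2813 s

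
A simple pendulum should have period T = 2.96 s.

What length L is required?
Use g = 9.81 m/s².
T = 2π√(L/g) → L = g(T/2π)² = 9.81×(2.96/2π)² = 2.177 m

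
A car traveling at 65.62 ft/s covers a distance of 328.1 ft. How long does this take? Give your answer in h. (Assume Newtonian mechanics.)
t = d/v (with unit conversion) = 0.001389 h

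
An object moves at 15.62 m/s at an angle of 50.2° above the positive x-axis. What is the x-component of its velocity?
vₓ = v cos(θ) = 15.62 × cos(50.2°) = 10.0 m/s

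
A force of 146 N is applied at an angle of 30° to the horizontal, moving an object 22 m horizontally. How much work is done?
W = Fd cosθ = 146×22×cos(30°) = 2781.7 J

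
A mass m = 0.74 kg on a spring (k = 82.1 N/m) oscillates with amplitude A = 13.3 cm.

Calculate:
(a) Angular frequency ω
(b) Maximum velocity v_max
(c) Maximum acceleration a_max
ω = √(k/m) = √(82.1/0.74) = 10.53 rad/s
v_max = ωA = 10.53×0.133 = 1.401 m/s
a_max = ω²A = 10.53²×0.133 = 14.76 m/s²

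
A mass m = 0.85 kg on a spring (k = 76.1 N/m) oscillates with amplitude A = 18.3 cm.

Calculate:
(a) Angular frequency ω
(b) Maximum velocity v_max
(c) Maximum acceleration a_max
ω = √(k/m) = √(76.1/0.85) = 9.462 rad/s
v_max = ωA = 9.462×0.183 = 1.732 m/s
a_max = ω²A = 9.462²×0.183 = 16.38 m/s²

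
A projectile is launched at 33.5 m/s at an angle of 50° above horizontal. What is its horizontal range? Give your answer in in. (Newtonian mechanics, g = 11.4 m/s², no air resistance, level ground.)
R = v₀² sin(2θ) / g (with unit conversion) = 3817.0 in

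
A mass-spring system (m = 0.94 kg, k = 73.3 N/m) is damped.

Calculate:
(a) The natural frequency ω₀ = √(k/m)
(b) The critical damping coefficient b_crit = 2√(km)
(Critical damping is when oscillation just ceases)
ω₀ = √(k/m) = √(73.3/0.94) = 8.831 rad/s
b_crit = 2√(km) = 2√(73.3×0.94) = 16.6 kg/s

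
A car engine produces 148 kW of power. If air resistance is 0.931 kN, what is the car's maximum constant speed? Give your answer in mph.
P = Fv → v = P/F = 148000 W / 931 N = 159 m/s = 355.6 mph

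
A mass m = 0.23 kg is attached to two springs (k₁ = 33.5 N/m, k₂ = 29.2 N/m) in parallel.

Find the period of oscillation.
k_eq = k₁+k₂ = 62.7 N/m
T = 2π√(m/k_eq) = 2π√(0.23/62.7) = 0.3805 s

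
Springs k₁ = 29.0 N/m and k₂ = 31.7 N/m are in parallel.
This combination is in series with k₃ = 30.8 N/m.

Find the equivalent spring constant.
k₁₂ = k₁ + k₂ = 60.7 N/m (parallel)
1/k_eq = 1/k₁₂ + 1/k₃ → k_eq = 20.43 N/m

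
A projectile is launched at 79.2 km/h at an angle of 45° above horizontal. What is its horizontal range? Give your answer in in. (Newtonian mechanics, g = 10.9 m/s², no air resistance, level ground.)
R = v₀² sin(2θ) / g (with unit conversion) = 1748.0 in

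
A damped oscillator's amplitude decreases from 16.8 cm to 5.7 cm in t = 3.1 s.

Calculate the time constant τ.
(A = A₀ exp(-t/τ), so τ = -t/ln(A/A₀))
A/A₀ = 5.7/16.8 = 0.3393; ln(A/A₀) = -1.081
τ = −t/ln(A/A₀) = −3.1/-1.081 = 2.868 s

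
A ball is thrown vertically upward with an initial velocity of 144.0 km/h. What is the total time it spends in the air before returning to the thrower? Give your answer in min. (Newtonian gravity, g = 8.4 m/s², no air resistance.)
t_total = 2v₀/g (with unit conversion) = 0.1587 min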